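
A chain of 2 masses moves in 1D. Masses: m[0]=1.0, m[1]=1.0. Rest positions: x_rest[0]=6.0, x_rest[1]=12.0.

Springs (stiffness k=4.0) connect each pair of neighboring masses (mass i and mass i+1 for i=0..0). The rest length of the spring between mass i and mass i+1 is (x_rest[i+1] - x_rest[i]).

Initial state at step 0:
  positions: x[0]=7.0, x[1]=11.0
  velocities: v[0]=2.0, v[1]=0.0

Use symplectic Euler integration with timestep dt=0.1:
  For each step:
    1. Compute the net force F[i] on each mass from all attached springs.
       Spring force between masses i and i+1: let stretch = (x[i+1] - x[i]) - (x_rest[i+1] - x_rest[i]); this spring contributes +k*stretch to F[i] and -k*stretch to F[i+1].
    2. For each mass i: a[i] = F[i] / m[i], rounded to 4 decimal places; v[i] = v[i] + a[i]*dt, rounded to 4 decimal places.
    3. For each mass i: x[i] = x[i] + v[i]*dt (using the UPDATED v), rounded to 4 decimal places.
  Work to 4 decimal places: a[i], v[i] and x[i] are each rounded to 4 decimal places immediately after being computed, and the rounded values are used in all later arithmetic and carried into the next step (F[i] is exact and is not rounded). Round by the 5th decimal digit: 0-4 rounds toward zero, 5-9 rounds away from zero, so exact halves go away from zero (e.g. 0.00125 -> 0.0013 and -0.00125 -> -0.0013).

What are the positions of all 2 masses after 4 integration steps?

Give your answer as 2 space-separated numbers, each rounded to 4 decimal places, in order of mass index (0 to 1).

Answer: 7.0162 11.7838

Derivation:
Step 0: x=[7.0000 11.0000] v=[2.0000 0.0000]
Step 1: x=[7.1200 11.0800] v=[1.2000 0.8000]
Step 2: x=[7.1584 11.2416] v=[0.3840 1.6160]
Step 3: x=[7.1201 11.4799] v=[-0.3827 2.3827]
Step 4: x=[7.0162 11.7838] v=[-1.0388 3.0388]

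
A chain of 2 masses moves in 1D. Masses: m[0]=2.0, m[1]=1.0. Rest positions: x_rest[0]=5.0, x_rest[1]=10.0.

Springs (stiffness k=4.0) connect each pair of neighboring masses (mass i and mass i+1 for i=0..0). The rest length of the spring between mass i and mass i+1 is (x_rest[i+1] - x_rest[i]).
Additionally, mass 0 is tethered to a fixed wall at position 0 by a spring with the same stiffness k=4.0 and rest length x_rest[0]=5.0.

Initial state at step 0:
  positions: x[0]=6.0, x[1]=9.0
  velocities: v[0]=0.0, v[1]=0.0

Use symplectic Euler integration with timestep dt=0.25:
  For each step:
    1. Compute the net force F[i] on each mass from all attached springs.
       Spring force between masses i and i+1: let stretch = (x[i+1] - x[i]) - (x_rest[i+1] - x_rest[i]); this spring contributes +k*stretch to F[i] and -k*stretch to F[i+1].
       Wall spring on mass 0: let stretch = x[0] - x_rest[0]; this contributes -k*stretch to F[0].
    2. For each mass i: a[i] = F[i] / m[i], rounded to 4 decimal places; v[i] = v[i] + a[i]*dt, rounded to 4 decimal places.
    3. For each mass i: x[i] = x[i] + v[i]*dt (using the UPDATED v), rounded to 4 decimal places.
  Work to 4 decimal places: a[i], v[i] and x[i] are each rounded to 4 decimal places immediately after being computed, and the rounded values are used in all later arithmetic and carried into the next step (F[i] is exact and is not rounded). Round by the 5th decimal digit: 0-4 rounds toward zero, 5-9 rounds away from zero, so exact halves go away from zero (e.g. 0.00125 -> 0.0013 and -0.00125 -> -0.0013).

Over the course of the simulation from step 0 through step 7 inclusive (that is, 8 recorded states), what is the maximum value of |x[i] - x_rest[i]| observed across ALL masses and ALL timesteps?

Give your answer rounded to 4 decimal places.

Step 0: x=[6.0000 9.0000] v=[0.0000 0.0000]
Step 1: x=[5.6250 9.5000] v=[-1.5000 2.0000]
Step 2: x=[5.0313 10.2813] v=[-2.3750 3.1250]
Step 3: x=[4.4649 11.0001] v=[-2.2657 2.8750]
Step 4: x=[4.1573 11.3351] v=[-1.2306 1.3398]
Step 5: x=[4.2272 11.1256] v=[0.2797 -0.8380]
Step 6: x=[4.6310 10.4415] v=[1.6153 -2.7364]
Step 7: x=[5.1823 9.5548] v=[2.2051 -3.5469]
Max displacement = 1.3351

Answer: 1.3351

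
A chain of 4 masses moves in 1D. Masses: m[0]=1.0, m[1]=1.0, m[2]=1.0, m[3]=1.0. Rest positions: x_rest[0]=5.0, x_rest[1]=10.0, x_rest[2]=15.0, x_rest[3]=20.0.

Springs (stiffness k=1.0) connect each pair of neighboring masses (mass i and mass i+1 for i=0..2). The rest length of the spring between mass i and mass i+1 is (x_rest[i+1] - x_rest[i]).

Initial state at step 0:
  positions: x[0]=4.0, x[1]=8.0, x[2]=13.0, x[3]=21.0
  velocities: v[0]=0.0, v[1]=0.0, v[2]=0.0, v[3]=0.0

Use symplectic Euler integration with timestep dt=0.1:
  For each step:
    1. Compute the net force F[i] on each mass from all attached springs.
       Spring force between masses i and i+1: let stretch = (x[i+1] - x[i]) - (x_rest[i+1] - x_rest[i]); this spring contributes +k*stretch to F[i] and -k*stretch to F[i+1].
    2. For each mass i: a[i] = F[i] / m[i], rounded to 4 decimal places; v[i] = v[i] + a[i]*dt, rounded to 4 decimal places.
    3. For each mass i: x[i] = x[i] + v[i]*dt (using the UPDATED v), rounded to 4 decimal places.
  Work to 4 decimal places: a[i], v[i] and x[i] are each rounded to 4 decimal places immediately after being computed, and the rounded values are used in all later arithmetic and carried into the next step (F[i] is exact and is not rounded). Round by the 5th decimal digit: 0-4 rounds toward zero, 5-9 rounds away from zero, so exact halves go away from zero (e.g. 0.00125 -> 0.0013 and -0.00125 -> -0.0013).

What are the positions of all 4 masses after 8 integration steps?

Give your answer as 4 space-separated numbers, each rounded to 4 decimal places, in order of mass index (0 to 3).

Answer: 3.6812 8.3575 13.9218 20.0397

Derivation:
Step 0: x=[4.0000 8.0000 13.0000 21.0000] v=[0.0000 0.0000 0.0000 0.0000]
Step 1: x=[3.9900 8.0100 13.0300 20.9700] v=[-0.1000 0.1000 0.3000 -0.3000]
Step 2: x=[3.9702 8.0300 13.0892 20.9106] v=[-0.1980 0.2000 0.5920 -0.5940]
Step 3: x=[3.9410 8.0600 13.1760 20.8230] v=[-0.2920 0.2999 0.8682 -0.8761]
Step 4: x=[3.9030 8.1000 13.2881 20.7089] v=[-0.3801 0.3996 1.1213 -1.1408]
Step 5: x=[3.8570 8.1499 13.4226 20.5706] v=[-0.4604 0.4987 1.3446 -1.3829]
Step 6: x=[3.8039 8.2096 13.5758 20.4108] v=[-0.5311 0.5967 1.5321 -1.5977]
Step 7: x=[3.7449 8.2789 13.7437 20.2327] v=[-0.5905 0.6928 1.6790 -1.7812]
Step 8: x=[3.6812 8.3575 13.9218 20.0397] v=[-0.6371 0.7859 1.7814 -1.9301]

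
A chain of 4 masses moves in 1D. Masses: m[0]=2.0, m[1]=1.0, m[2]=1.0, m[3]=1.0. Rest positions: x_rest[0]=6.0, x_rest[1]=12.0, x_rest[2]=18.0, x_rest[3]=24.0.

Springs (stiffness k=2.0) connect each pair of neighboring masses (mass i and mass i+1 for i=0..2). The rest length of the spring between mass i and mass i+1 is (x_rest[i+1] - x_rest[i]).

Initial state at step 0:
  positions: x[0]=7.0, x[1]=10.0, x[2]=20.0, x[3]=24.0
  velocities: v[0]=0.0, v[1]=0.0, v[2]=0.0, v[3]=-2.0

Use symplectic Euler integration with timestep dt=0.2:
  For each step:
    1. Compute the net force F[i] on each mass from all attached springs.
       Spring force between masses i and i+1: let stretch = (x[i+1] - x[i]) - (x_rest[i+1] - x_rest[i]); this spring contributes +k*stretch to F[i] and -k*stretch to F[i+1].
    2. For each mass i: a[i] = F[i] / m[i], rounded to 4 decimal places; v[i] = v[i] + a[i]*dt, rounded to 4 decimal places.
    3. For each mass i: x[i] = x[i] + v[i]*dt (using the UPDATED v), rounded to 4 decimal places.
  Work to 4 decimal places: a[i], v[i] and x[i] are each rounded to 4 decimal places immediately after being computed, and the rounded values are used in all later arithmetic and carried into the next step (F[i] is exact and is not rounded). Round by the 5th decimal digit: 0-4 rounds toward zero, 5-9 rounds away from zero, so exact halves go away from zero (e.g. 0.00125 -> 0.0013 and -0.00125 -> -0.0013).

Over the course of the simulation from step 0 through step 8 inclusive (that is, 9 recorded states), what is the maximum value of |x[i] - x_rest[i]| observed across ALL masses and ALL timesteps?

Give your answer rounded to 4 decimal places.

Answer: 2.5720

Derivation:
Step 0: x=[7.0000 10.0000 20.0000 24.0000] v=[0.0000 0.0000 0.0000 -2.0000]
Step 1: x=[6.8800 10.5600 19.5200 23.7600] v=[-0.6000 2.8000 -2.4000 -1.2000]
Step 2: x=[6.6672 11.5424 18.6624 23.6608] v=[-1.0640 4.9120 -4.2880 -0.4960]
Step 3: x=[6.4094 12.7044 17.6351 23.6417] v=[-1.2890 5.8099 -5.1366 -0.0954]
Step 4: x=[6.1634 13.7572 16.6939 23.6221] v=[-1.2300 5.2642 -4.7062 -0.0980]
Step 5: x=[5.9812 14.4375 16.0720 23.5282] v=[-0.9112 3.4014 -3.1096 -0.4693]
Step 6: x=[5.8972 14.5720 15.9158 23.3178] v=[-0.4199 0.6727 -0.7809 -1.0518]
Step 7: x=[5.9202 14.1201 16.2443 22.9953] v=[0.1151 -2.2597 1.6424 -1.6126]
Step 8: x=[6.0312 13.1821 16.9429 22.6127] v=[0.5551 -4.6900 3.4931 -1.9130]
Max displacement = 2.5720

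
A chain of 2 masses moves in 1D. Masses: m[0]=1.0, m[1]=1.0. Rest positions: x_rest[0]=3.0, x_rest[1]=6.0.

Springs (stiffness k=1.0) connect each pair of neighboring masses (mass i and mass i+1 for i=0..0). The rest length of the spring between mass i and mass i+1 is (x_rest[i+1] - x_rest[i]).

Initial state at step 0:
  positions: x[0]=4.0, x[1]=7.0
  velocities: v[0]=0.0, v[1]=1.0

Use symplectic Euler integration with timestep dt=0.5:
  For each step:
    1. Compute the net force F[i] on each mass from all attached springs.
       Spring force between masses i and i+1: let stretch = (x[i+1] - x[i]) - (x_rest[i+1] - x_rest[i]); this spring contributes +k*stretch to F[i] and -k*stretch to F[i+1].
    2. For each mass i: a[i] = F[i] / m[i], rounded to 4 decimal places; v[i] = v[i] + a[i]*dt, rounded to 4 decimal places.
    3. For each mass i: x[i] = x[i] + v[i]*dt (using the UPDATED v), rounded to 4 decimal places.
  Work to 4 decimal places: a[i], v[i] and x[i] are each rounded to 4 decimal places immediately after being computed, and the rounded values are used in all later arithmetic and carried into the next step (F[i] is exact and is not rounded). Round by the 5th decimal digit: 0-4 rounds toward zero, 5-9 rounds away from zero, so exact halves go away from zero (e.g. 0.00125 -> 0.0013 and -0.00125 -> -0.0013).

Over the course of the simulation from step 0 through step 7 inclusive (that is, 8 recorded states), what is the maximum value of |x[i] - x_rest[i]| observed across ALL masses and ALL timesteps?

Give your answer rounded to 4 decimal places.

Answer: 3.1056

Derivation:
Step 0: x=[4.0000 7.0000] v=[0.0000 1.0000]
Step 1: x=[4.0000 7.5000] v=[0.0000 1.0000]
Step 2: x=[4.1250 7.8750] v=[0.2500 0.7500]
Step 3: x=[4.4375 8.0625] v=[0.6250 0.3750]
Step 4: x=[4.9063 8.0938] v=[0.9375 0.0625]
Step 5: x=[5.4220 8.0782] v=[1.0313 -0.0313]
Step 6: x=[5.8517 8.1485] v=[0.8594 0.1406]
Step 7: x=[6.1056 8.3946] v=[0.5078 0.4922]
Max displacement = 3.1056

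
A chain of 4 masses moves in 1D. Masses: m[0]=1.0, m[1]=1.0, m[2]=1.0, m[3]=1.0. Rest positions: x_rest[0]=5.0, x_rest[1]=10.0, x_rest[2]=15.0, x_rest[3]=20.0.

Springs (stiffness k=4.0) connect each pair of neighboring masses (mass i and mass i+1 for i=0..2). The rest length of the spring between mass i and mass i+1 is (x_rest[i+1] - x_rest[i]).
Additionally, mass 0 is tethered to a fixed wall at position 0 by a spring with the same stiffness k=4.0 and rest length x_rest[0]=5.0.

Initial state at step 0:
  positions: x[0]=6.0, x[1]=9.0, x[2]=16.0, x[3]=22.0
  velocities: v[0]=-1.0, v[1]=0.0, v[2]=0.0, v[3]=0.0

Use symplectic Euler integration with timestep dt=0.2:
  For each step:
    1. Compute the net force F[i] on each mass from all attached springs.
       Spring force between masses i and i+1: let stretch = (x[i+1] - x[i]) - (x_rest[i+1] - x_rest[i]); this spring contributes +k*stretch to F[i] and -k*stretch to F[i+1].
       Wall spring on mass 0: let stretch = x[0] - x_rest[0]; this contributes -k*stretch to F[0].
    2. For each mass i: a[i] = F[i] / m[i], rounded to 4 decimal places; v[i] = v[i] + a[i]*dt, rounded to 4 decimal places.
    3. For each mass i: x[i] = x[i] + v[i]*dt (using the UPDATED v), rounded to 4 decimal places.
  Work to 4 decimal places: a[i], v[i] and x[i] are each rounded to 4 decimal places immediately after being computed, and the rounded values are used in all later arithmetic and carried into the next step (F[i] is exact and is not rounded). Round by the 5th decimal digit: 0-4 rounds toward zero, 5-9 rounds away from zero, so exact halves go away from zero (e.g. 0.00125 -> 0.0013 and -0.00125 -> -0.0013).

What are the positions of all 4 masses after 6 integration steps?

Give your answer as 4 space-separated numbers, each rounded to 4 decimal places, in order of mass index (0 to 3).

Step 0: x=[6.0000 9.0000 16.0000 22.0000] v=[-1.0000 0.0000 0.0000 0.0000]
Step 1: x=[5.3200 9.6400 15.8400 21.8400] v=[-3.4000 3.2000 -0.8000 -0.8000]
Step 2: x=[4.4800 10.5808 15.6480 21.5200] v=[-4.2000 4.7040 -0.9600 -1.6000]
Step 3: x=[3.8993 11.3562 15.5848 21.0605] v=[-2.9034 3.8771 -0.3162 -2.2976]
Step 4: x=[3.8878 11.6151 15.7211 20.5249] v=[-0.0573 1.2945 0.6815 -2.6782]
Step 5: x=[4.4907 11.2946 15.9690 20.0207] v=[3.0143 -1.6025 1.2397 -2.5212]
Step 6: x=[5.4637 10.6334 16.1173 19.6682] v=[4.8649 -3.3061 0.7415 -1.7626]

Answer: 5.4637 10.6334 16.1173 19.6682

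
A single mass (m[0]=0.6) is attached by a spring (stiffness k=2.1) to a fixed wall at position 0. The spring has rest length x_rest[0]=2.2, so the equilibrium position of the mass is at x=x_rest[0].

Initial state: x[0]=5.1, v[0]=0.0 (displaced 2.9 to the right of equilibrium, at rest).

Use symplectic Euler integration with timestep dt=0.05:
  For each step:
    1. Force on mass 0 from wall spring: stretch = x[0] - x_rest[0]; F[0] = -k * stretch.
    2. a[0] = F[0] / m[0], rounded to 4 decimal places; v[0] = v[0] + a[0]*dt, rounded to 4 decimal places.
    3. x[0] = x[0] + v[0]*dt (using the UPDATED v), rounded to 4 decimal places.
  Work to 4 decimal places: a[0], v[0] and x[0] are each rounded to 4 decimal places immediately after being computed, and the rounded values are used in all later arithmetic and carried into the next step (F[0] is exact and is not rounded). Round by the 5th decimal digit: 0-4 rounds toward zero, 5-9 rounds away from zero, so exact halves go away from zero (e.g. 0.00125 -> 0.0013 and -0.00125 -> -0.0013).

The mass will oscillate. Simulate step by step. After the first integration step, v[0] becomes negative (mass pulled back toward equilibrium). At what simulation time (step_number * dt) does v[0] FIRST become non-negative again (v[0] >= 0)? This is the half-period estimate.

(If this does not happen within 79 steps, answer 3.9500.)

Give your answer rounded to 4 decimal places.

Step 0: x=[5.1000] v=[0.0000]
Step 1: x=[5.0746] v=[-0.5075]
Step 2: x=[5.0241] v=[-1.0106]
Step 3: x=[4.9489] v=[-1.5048]
Step 4: x=[4.8496] v=[-1.9859]
Step 5: x=[4.7271] v=[-2.4496]
Step 6: x=[4.5825] v=[-2.8918]
Step 7: x=[4.4171] v=[-3.3087]
Step 8: x=[4.2323] v=[-3.6967]
Step 9: x=[4.0297] v=[-4.0524]
Step 10: x=[3.8111] v=[-4.3726]
Step 11: x=[3.5784] v=[-4.6545]
Step 12: x=[3.3336] v=[-4.8957]
Step 13: x=[3.0789] v=[-5.0941]
Step 14: x=[2.8165] v=[-5.2479]
Step 15: x=[2.5487] v=[-5.3558]
Step 16: x=[2.2779] v=[-5.4168]
Step 17: x=[2.0064] v=[-5.4304]
Step 18: x=[1.7366] v=[-5.3965]
Step 19: x=[1.4708] v=[-5.3154]
Step 20: x=[1.2114] v=[-5.1878]
Step 21: x=[0.9607] v=[-5.0148]
Step 22: x=[0.7208] v=[-4.7979]
Step 23: x=[0.4939] v=[-4.5390]
Step 24: x=[0.2819] v=[-4.2404]
Step 25: x=[0.0867] v=[-3.9047]
Step 26: x=[-0.0900] v=[-3.5349]
Step 27: x=[-0.2467] v=[-3.1342]
Step 28: x=[-0.3820] v=[-2.7060]
Step 29: x=[-0.4947] v=[-2.2542]
Step 30: x=[-0.5838] v=[-1.7826]
Step 31: x=[-0.6486] v=[-1.2954]
Step 32: x=[-0.6884] v=[-0.7969]
Step 33: x=[-0.7030] v=[-0.2914]
Step 34: x=[-0.6922] v=[0.2166]
First v>=0 after going negative at step 34, time=1.7000

Answer: 1.7000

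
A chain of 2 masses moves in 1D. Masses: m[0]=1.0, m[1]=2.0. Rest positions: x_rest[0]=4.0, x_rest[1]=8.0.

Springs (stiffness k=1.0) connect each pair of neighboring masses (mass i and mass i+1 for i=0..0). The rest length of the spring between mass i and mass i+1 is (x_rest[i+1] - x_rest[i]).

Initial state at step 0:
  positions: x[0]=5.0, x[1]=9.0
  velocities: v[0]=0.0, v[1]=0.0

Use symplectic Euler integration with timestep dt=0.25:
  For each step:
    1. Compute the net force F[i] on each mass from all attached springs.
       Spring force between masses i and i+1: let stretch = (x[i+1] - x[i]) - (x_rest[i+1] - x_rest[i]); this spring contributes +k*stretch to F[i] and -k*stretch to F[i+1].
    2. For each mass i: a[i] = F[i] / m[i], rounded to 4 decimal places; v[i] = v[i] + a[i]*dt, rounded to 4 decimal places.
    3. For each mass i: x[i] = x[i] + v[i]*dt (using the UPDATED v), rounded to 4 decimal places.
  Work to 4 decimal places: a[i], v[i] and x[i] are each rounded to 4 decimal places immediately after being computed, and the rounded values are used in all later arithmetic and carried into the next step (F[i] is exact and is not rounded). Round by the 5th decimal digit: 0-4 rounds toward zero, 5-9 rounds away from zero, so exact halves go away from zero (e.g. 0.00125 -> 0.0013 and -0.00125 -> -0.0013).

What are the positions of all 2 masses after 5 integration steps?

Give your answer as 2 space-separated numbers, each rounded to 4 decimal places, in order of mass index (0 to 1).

Answer: 5.0000 9.0000

Derivation:
Step 0: x=[5.0000 9.0000] v=[0.0000 0.0000]
Step 1: x=[5.0000 9.0000] v=[0.0000 0.0000]
Step 2: x=[5.0000 9.0000] v=[0.0000 0.0000]
Step 3: x=[5.0000 9.0000] v=[0.0000 0.0000]
Step 4: x=[5.0000 9.0000] v=[0.0000 0.0000]
Step 5: x=[5.0000 9.0000] v=[0.0000 0.0000]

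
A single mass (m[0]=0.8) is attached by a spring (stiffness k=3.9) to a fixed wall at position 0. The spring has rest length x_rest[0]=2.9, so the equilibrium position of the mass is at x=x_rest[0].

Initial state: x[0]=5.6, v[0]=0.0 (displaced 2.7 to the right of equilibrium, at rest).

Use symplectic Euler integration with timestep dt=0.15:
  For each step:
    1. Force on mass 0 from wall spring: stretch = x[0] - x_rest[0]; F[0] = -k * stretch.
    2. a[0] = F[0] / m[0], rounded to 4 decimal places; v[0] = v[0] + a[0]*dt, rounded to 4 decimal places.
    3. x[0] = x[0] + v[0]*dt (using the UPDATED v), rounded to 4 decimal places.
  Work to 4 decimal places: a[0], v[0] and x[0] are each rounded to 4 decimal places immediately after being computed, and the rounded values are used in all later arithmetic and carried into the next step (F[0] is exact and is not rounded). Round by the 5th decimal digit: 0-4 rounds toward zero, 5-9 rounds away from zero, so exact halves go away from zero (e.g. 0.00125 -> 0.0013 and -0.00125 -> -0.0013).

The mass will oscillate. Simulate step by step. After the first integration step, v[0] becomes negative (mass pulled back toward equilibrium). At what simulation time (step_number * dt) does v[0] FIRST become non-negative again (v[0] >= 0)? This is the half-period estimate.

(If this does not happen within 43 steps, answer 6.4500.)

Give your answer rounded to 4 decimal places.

Answer: 1.5000

Derivation:
Step 0: x=[5.6000] v=[0.0000]
Step 1: x=[5.3038] v=[-1.9744]
Step 2: x=[4.7440] v=[-3.7322]
Step 3: x=[3.9819] v=[-5.0806]
Step 4: x=[3.1011] v=[-5.8717]
Step 5: x=[2.1983] v=[-6.0188]
Step 6: x=[1.3724] v=[-5.5057]
Step 7: x=[0.7141] v=[-4.3886]
Step 8: x=[0.2956] v=[-2.7902]
Step 9: x=[0.1627] v=[-0.8857]
Step 10: x=[0.3301] v=[1.1159]
First v>=0 after going negative at step 10, time=1.5000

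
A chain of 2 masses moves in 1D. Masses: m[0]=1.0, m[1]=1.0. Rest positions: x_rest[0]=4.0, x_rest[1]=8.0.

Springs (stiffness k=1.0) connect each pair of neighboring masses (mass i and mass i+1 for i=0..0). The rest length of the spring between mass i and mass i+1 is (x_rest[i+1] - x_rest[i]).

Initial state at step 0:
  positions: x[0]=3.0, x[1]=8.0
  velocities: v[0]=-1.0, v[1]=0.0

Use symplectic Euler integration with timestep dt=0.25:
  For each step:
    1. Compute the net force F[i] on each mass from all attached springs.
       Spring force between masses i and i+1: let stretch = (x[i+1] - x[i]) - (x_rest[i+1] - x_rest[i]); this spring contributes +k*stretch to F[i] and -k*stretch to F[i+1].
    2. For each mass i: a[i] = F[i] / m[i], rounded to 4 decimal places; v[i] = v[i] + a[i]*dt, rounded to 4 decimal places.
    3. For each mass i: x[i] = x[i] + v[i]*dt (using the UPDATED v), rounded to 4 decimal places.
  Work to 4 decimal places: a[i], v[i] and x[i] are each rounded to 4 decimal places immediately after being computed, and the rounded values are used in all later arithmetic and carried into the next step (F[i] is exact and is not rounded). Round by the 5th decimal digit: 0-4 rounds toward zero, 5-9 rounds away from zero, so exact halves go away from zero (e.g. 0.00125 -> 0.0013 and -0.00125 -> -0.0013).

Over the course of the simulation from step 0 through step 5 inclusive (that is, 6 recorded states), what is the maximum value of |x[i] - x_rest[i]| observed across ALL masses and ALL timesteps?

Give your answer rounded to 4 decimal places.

Answer: 1.3526

Derivation:
Step 0: x=[3.0000 8.0000] v=[-1.0000 0.0000]
Step 1: x=[2.8125 7.9375] v=[-0.7500 -0.2500]
Step 2: x=[2.6953 7.8047] v=[-0.4688 -0.5313]
Step 3: x=[2.6474 7.6025] v=[-0.1915 -0.8087]
Step 4: x=[2.6592 7.3406] v=[0.0473 -1.0475]
Step 5: x=[2.7136 7.0361] v=[0.2177 -1.2179]
Max displacement = 1.3526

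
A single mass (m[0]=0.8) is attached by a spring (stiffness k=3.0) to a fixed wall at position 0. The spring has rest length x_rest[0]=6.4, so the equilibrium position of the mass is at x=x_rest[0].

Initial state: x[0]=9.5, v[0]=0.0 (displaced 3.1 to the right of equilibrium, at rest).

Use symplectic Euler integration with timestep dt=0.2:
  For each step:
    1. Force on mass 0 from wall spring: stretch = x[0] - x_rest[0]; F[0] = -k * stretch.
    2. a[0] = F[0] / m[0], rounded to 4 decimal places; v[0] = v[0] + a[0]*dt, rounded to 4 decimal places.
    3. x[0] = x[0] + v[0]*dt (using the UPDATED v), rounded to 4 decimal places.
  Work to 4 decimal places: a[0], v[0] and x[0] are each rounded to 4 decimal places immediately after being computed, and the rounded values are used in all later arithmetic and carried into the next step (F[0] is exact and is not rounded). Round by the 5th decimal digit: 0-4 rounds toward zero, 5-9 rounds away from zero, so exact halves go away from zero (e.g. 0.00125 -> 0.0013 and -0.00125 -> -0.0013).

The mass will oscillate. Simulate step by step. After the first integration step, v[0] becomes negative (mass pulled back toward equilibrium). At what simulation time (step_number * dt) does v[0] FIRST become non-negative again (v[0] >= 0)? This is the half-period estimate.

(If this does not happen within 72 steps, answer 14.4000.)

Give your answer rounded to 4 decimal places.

Answer: 1.8000

Derivation:
Step 0: x=[9.5000] v=[0.0000]
Step 1: x=[9.0350] v=[-2.3250]
Step 2: x=[8.1747] v=[-4.3013]
Step 3: x=[7.0482] v=[-5.6323]
Step 4: x=[5.8245] v=[-6.1185]
Step 5: x=[4.6871] v=[-5.6869]
Step 6: x=[3.8067] v=[-4.4022]
Step 7: x=[3.3153] v=[-2.4572]
Step 8: x=[3.2866] v=[-0.1437]
Step 9: x=[3.7249] v=[2.1914]
First v>=0 after going negative at step 9, time=1.8000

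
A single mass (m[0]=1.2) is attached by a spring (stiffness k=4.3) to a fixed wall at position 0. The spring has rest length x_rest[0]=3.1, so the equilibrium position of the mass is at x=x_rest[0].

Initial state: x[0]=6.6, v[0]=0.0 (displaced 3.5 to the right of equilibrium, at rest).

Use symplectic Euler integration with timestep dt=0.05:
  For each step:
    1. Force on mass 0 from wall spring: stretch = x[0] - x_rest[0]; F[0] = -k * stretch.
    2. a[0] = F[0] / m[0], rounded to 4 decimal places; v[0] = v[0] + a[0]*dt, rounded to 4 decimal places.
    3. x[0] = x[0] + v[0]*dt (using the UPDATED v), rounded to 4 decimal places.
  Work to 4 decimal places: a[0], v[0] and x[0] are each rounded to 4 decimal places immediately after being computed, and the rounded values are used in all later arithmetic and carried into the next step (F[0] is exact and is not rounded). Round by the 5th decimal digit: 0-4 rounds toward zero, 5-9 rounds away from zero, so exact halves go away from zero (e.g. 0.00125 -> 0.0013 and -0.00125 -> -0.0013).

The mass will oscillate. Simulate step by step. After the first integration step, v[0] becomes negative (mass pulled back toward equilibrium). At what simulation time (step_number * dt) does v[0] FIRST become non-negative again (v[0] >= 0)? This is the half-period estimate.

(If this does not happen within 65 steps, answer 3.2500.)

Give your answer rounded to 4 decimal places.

Step 0: x=[6.6000] v=[0.0000]
Step 1: x=[6.5686] v=[-0.6271]
Step 2: x=[6.5062] v=[-1.2486]
Step 3: x=[6.4133] v=[-1.8589]
Step 4: x=[6.2907] v=[-2.4525]
Step 5: x=[6.1395] v=[-3.0242]
Step 6: x=[5.9611] v=[-3.5688]
Step 7: x=[5.7570] v=[-4.0814]
Step 8: x=[5.5291] v=[-4.5574]
Step 9: x=[5.2795] v=[-4.9926]
Step 10: x=[5.0103] v=[-5.3831]
Step 11: x=[4.7240] v=[-5.7254]
Step 12: x=[4.4232] v=[-6.0164]
Step 13: x=[4.1105] v=[-6.2535]
Step 14: x=[3.7888] v=[-6.4346]
Step 15: x=[3.4609] v=[-6.5580]
Step 16: x=[3.1298] v=[-6.6227]
Step 17: x=[2.7984] v=[-6.6280]
Step 18: x=[2.4697] v=[-6.5740]
Step 19: x=[2.1466] v=[-6.4611]
Step 20: x=[1.8321] v=[-6.2903]
Step 21: x=[1.5289] v=[-6.0631]
Step 22: x=[1.2398] v=[-5.7816]
Step 23: x=[0.9674] v=[-5.4483]
Step 24: x=[0.7141] v=[-5.0662]
Step 25: x=[0.4822] v=[-4.6387]
Step 26: x=[0.2737] v=[-4.1697]
Step 27: x=[0.0905] v=[-3.6633]
Step 28: x=[-0.0657] v=[-3.1241]
Step 29: x=[-0.1935] v=[-2.5569]
Step 30: x=[-0.2918] v=[-1.9668]
Step 31: x=[-0.3598] v=[-1.3591]
Step 32: x=[-0.3968] v=[-0.7392]
Step 33: x=[-0.4024] v=[-0.1127]
Step 34: x=[-0.3767] v=[0.5148]
First v>=0 after going negative at step 34, time=1.7000

Answer: 1.7000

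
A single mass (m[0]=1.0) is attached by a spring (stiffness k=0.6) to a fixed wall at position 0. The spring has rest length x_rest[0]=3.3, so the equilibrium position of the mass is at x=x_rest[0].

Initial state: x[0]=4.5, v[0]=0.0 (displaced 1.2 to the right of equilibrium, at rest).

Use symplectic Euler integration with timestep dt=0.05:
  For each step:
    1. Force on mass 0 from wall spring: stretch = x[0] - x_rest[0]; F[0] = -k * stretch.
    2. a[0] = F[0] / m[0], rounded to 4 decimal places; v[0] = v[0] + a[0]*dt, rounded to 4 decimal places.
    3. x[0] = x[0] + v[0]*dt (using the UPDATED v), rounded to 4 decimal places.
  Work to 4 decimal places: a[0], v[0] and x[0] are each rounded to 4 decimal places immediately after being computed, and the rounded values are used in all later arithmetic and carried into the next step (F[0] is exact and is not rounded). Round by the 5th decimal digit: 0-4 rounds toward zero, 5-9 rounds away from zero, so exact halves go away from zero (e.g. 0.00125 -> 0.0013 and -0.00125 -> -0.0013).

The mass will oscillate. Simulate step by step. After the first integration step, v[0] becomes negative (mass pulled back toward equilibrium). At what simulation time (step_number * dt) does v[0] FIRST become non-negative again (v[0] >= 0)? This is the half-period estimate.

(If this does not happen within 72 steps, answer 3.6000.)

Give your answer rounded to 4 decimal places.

Answer: 3.6000

Derivation:
Step 0: x=[4.5000] v=[0.0000]
Step 1: x=[4.4982] v=[-0.0360]
Step 2: x=[4.4946] v=[-0.0719]
Step 3: x=[4.4892] v=[-0.1077]
Step 4: x=[4.4820] v=[-0.1434]
Step 5: x=[4.4731] v=[-0.1789]
Step 6: x=[4.4624] v=[-0.2141]
Step 7: x=[4.4500] v=[-0.2490]
Step 8: x=[4.4358] v=[-0.2835]
Step 9: x=[4.4199] v=[-0.3176]
Step 10: x=[4.4023] v=[-0.3512]
Step 11: x=[4.3831] v=[-0.3843]
Step 12: x=[4.3623] v=[-0.4168]
Step 13: x=[4.3399] v=[-0.4487]
Step 14: x=[4.3159] v=[-0.4799]
Step 15: x=[4.2904] v=[-0.5104]
Step 16: x=[4.2634] v=[-0.5401]
Step 17: x=[4.2350] v=[-0.5690]
Step 18: x=[4.2051] v=[-0.5971]
Step 19: x=[4.1739] v=[-0.6243]
Step 20: x=[4.1414] v=[-0.6505]
Step 21: x=[4.1076] v=[-0.6757]
Step 22: x=[4.0726] v=[-0.6999]
Step 23: x=[4.0364] v=[-0.7231]
Step 24: x=[3.9991] v=[-0.7452]
Step 25: x=[3.9608] v=[-0.7662]
Step 26: x=[3.9215] v=[-0.7860]
Step 27: x=[3.8813] v=[-0.8046]
Step 28: x=[3.8402] v=[-0.8220]
Step 29: x=[3.7983] v=[-0.8382]
Step 30: x=[3.7556] v=[-0.8532]
Step 31: x=[3.7123] v=[-0.8669]
Step 32: x=[3.6683] v=[-0.8793]
Step 33: x=[3.6238] v=[-0.8904]
Step 34: x=[3.5788] v=[-0.9001]
Step 35: x=[3.5334] v=[-0.9085]
Step 36: x=[3.4876] v=[-0.9155]
Step 37: x=[3.4415] v=[-0.9211]
Step 38: x=[3.3952] v=[-0.9253]
Step 39: x=[3.3488] v=[-0.9282]
Step 40: x=[3.3023] v=[-0.9297]
Step 41: x=[3.2558] v=[-0.9298]
Step 42: x=[3.2094] v=[-0.9285]
Step 43: x=[3.1631] v=[-0.9258]
Step 44: x=[3.1170] v=[-0.9217]
Step 45: x=[3.0712] v=[-0.9162]
Step 46: x=[3.0257] v=[-0.9093]
Step 47: x=[2.9806] v=[-0.9011]
Step 48: x=[2.9360] v=[-0.8915]
Step 49: x=[2.8920] v=[-0.8806]
Step 50: x=[2.8486] v=[-0.8684]
Step 51: x=[2.8059] v=[-0.8549]
Step 52: x=[2.7639] v=[-0.8401]
Step 53: x=[2.7227] v=[-0.8240]
Step 54: x=[2.6824] v=[-0.8067]
Step 55: x=[2.6430] v=[-0.7882]
Step 56: x=[2.6046] v=[-0.7685]
Step 57: x=[2.5672] v=[-0.7476]
Step 58: x=[2.5309] v=[-0.7256]
Step 59: x=[2.4958] v=[-0.7025]
Step 60: x=[2.4619] v=[-0.6784]
Step 61: x=[2.4292] v=[-0.6533]
Step 62: x=[2.3978] v=[-0.6272]
Step 63: x=[2.3678] v=[-0.6001]
Step 64: x=[2.3392] v=[-0.5721]
Step 65: x=[2.3120] v=[-0.5433]
Step 66: x=[2.2863] v=[-0.5137]
Step 67: x=[2.2621] v=[-0.4833]
Step 68: x=[2.2395] v=[-0.4522]
Step 69: x=[2.2185] v=[-0.4204]
Step 70: x=[2.1991] v=[-0.3880]
Step 71: x=[2.1814] v=[-0.3550]
Step 72: x=[2.1653] v=[-0.3214]
v[0] did not become non-negative within 72 steps; using fallback time=3.6000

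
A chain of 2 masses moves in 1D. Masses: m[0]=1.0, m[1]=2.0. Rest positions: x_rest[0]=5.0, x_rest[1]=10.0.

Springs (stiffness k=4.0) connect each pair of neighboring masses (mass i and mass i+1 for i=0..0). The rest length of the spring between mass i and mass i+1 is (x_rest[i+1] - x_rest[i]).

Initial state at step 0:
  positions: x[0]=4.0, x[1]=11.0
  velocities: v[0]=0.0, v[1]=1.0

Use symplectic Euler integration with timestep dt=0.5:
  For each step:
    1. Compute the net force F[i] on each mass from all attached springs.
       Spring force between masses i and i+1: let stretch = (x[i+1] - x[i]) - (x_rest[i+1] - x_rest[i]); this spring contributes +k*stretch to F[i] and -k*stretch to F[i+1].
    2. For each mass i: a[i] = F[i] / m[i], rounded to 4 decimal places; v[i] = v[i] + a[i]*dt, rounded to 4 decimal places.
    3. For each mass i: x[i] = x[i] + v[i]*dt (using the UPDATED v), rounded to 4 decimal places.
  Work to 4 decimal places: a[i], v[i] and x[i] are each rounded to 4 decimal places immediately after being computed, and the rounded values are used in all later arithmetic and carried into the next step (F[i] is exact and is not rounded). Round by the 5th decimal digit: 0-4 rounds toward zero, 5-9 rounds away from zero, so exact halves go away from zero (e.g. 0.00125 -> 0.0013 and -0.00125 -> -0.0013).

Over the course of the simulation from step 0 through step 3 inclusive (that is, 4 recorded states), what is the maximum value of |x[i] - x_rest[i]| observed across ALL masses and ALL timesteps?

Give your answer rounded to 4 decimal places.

Step 0: x=[4.0000 11.0000] v=[0.0000 1.0000]
Step 1: x=[6.0000 10.5000] v=[4.0000 -1.0000]
Step 2: x=[7.5000 10.2500] v=[3.0000 -0.5000]
Step 3: x=[6.7500 11.1250] v=[-1.5000 1.7500]
Max displacement = 2.5000

Answer: 2.5000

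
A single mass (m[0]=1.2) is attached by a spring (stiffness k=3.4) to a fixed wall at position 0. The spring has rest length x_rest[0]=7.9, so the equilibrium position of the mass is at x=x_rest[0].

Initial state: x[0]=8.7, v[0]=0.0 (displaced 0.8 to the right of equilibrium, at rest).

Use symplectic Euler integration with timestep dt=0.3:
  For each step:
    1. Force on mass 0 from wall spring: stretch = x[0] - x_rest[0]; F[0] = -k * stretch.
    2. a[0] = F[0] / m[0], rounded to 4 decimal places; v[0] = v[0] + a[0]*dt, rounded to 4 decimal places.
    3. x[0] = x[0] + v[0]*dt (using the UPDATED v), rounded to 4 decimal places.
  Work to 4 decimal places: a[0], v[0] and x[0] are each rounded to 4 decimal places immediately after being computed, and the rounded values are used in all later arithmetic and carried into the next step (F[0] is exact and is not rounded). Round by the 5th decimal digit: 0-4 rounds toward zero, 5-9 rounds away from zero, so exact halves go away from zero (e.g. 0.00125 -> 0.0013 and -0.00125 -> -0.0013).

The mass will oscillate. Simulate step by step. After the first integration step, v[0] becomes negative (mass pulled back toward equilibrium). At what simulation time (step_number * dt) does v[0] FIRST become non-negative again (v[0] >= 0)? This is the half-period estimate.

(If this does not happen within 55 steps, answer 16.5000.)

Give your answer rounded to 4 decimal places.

Step 0: x=[8.7000] v=[0.0000]
Step 1: x=[8.4960] v=[-0.6800]
Step 2: x=[8.1400] v=[-1.1866]
Step 3: x=[7.7228] v=[-1.3906]
Step 4: x=[7.3508] v=[-1.2400]
Step 5: x=[7.1188] v=[-0.7732]
Step 6: x=[7.0860] v=[-0.1092]
Step 7: x=[7.2608] v=[0.5827]
First v>=0 after going negative at step 7, time=2.1000

Answer: 2.1000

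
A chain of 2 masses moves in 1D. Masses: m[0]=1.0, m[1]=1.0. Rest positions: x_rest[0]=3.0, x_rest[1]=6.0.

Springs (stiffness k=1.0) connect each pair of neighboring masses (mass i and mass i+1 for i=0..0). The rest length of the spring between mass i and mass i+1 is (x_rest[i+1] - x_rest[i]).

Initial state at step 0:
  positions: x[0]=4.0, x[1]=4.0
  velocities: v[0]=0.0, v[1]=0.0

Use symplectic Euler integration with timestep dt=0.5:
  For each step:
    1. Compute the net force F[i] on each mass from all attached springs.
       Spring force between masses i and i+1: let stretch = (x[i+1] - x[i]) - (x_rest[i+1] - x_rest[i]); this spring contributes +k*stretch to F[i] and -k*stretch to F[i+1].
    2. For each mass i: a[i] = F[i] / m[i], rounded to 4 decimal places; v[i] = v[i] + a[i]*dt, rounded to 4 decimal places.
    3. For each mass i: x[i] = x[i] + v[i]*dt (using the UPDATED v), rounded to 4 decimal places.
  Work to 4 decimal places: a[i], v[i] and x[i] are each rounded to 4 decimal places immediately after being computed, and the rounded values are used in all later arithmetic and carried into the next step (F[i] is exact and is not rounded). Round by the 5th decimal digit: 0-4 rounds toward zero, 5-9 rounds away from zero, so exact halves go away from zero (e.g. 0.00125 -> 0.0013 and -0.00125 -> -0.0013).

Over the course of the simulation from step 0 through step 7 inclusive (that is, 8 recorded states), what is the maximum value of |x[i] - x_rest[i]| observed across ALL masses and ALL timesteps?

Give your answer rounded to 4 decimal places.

Answer: 2.0937

Derivation:
Step 0: x=[4.0000 4.0000] v=[0.0000 0.0000]
Step 1: x=[3.2500 4.7500] v=[-1.5000 1.5000]
Step 2: x=[2.1250 5.8750] v=[-2.2500 2.2500]
Step 3: x=[1.1875 6.8125] v=[-1.8750 1.8750]
Step 4: x=[0.9063 7.0938] v=[-0.5625 0.5625]
Step 5: x=[1.4220 6.5782] v=[1.0313 -1.0313]
Step 6: x=[2.4767 5.5235] v=[2.1094 -2.1094]
Step 7: x=[3.5431 4.4571] v=[2.1328 -2.1328]
Max displacement = 2.0937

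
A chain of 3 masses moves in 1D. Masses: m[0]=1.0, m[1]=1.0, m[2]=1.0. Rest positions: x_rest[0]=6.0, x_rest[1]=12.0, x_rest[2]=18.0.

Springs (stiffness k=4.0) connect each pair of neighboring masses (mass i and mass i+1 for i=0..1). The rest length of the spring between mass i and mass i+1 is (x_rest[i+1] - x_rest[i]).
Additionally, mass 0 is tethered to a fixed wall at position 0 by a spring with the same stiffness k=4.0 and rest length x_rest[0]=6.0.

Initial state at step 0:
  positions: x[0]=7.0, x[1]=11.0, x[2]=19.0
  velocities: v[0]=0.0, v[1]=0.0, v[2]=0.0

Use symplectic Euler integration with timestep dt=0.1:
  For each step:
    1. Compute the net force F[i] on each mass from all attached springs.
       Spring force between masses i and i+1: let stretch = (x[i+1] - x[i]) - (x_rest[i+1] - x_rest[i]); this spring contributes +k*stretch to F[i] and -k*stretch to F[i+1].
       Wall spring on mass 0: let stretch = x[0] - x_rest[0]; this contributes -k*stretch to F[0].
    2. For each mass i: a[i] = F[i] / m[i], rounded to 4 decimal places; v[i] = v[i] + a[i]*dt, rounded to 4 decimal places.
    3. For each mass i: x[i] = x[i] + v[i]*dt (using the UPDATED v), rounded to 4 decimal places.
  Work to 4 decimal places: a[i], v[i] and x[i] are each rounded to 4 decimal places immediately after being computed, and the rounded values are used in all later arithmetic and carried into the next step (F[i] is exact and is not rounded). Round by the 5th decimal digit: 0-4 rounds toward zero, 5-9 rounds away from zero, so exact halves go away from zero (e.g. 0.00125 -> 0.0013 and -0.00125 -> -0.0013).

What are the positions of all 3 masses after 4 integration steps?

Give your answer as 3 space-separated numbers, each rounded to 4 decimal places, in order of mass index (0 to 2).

Answer: 6.0255 12.3065 18.3357

Derivation:
Step 0: x=[7.0000 11.0000 19.0000] v=[0.0000 0.0000 0.0000]
Step 1: x=[6.8800 11.1600 18.9200] v=[-1.2000 1.6000 -0.8000]
Step 2: x=[6.6560 11.4592 18.7696] v=[-2.2400 2.9920 -1.5040]
Step 3: x=[6.3579 11.8587 18.5668] v=[-2.9811 3.9949 -2.0282]
Step 4: x=[6.0255 12.3065 18.3357] v=[-3.3239 4.4778 -2.3114]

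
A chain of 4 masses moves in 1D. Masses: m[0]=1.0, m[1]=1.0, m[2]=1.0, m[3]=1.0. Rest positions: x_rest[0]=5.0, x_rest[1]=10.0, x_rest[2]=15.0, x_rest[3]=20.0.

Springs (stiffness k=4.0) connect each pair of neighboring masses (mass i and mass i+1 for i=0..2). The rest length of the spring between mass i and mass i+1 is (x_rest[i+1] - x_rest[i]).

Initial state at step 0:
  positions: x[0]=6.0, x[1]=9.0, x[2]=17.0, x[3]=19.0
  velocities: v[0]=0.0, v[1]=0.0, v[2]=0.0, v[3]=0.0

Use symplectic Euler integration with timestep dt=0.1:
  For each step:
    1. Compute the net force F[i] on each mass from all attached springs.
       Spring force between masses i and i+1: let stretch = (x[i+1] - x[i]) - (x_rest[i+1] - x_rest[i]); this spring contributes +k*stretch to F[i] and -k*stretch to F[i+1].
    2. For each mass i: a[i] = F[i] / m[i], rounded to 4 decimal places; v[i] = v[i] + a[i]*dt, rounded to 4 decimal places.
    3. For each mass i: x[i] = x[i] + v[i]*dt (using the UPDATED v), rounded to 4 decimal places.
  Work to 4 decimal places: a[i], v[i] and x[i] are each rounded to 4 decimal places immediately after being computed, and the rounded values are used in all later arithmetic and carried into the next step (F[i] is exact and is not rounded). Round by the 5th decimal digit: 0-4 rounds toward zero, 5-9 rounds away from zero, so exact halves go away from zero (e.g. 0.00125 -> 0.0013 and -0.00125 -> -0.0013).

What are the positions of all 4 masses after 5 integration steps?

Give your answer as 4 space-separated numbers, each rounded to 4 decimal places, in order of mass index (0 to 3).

Step 0: x=[6.0000 9.0000 17.0000 19.0000] v=[0.0000 0.0000 0.0000 0.0000]
Step 1: x=[5.9200 9.2000 16.7600 19.1200] v=[-0.8000 2.0000 -2.4000 1.2000]
Step 2: x=[5.7712 9.5712 16.3120 19.3456] v=[-1.4880 3.7120 -4.4800 2.2560]
Step 3: x=[5.5744 10.0600 15.7157 19.6499] v=[-1.9680 4.8883 -5.9629 3.0426]
Step 4: x=[5.3570 10.5956 15.0506 19.9968] v=[-2.1738 5.3563 -6.6515 3.4689]
Step 5: x=[5.1492 11.0999 14.4051 20.3458] v=[-2.0784 5.0429 -6.4550 3.4904]

Answer: 5.1492 11.0999 14.4051 20.3458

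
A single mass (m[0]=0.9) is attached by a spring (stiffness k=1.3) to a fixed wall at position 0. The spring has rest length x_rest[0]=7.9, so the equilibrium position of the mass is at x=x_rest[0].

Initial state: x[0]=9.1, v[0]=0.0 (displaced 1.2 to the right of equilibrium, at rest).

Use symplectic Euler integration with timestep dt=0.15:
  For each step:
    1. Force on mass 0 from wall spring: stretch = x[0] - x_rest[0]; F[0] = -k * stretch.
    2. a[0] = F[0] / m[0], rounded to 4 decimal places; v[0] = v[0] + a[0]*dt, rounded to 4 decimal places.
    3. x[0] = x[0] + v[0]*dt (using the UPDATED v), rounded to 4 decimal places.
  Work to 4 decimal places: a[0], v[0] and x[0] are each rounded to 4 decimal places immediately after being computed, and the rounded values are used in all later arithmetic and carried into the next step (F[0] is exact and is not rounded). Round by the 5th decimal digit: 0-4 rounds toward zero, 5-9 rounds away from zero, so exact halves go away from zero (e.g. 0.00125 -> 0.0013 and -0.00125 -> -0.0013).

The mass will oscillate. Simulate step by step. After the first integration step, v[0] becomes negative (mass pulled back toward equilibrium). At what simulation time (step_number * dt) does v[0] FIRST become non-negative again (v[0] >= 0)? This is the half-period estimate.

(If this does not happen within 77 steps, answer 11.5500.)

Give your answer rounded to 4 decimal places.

Step 0: x=[9.1000] v=[0.0000]
Step 1: x=[9.0610] v=[-0.2600]
Step 2: x=[8.9843] v=[-0.5116]
Step 3: x=[8.8723] v=[-0.7465]
Step 4: x=[8.7287] v=[-0.9572]
Step 5: x=[8.5582] v=[-1.1368]
Step 6: x=[8.3663] v=[-1.2794]
Step 7: x=[8.1592] v=[-1.3804]
Step 8: x=[7.9437] v=[-1.4366]
Step 9: x=[7.7268] v=[-1.4461]
Step 10: x=[7.5155] v=[-1.4086]
Step 11: x=[7.3167] v=[-1.3253]
Step 12: x=[7.1369] v=[-1.1989]
Step 13: x=[6.9819] v=[-1.0336]
Step 14: x=[6.8567] v=[-0.8347]
Step 15: x=[6.7654] v=[-0.6087]
Step 16: x=[6.7110] v=[-0.3629]
Step 17: x=[6.6952] v=[-0.1053]
Step 18: x=[6.7186] v=[0.1557]
First v>=0 after going negative at step 18, time=2.7000

Answer: 2.7000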